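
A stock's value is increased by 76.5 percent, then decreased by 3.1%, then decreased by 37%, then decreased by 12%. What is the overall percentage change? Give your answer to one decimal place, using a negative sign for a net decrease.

-5.2%

The combined multiplier is 1.765 × 0.969 × 0.63 × 0.88 = 0.948182004.
That corresponds to a decrease of 5.2%.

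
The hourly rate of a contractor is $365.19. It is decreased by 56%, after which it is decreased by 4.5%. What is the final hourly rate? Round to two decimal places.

Each change multiplies by a factor: 0.44 × 0.955 = 0.4202.
$365.19 × 0.4202 = $153.452838 ≈ $153.45.

$153.45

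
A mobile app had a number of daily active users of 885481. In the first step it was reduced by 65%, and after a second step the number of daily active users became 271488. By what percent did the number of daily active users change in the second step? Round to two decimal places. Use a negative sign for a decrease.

-12.40%

After the first step: 885481 × 0.35 = 309918.35.
Second-step multiplier: 271488 ÷ 309918.35 ≈ 0.875998.
That is a change of -12.40%.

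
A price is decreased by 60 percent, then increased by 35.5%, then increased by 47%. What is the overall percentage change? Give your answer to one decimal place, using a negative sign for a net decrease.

-20.3%

A 60% decrease multiplies by 0.4.
Then a 35.5% increase: 0.4 × 1.355 = 0.542.
Then a 47% increase: 0.542 × 1.47 = 0.79674.
Overall factor 0.79674, i.e. -20.3%.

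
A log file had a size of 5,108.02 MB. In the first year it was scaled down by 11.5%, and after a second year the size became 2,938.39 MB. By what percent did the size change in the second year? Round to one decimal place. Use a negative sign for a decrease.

After the first year: 5,108.02 × 0.885 = 4520.5977.
Second-year multiplier: 2,938.39 ÷ 4520.5977 ≈ 0.65.
That is a change of -35.0%.

-35.0%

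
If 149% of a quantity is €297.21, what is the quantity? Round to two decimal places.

€297.21 ÷ 1.49 ≈ €199.47.

€199.47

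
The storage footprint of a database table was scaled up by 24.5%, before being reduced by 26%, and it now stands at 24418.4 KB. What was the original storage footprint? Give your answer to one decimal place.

26504.3 KB

The overall multiplier applied was 1.245 × 0.74 = 0.9213.
So the original storage footprint was 24418.4 ÷ 0.9213 ≈ 26504.3 KB.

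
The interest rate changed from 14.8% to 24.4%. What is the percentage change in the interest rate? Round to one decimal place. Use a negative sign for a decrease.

The change is 24.4 − 14.8 = 9.6 percentage points.
Relative to the original 14.8%, that is 9.6 ÷ 14.8 ≈ 64.9%.

64.9%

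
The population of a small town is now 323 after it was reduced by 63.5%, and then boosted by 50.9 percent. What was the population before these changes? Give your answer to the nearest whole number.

586

Undoing the 50.9% increase: 323 ÷ 1.509 ≈ 214.049039.
Undoing the 63.5% decrease: 214.049039 ÷ 0.365 ≈ 586.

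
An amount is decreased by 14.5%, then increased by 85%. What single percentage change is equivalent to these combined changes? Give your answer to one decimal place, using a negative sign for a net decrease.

58.2%

A 14.5% decrease multiplies by 0.855.
Then an 85% increase: 0.855 × 1.85 = 1.58175.
Overall factor 1.58175, i.e. 58.2%.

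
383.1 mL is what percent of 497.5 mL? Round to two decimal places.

77.01%

383.1 mL ÷ 497.5 mL ≈ 77.01%.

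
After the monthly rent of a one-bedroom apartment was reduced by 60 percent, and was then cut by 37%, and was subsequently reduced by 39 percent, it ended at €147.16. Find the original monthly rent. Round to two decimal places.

Undoing the 39% decrease: €147.16 ÷ 0.61 ≈ €241.245902.
Undoing the 37% decrease: €241.245902 ÷ 0.63 ≈ €382.930003.
Undoing the 60% decrease: €382.930003 ÷ 0.4 ≈ €957.33.

€957.33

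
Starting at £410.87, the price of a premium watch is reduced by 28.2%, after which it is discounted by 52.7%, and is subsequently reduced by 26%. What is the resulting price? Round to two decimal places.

£103.26

After the 28.2% decrease: £410.87 × 0.718 = £295.00466.
After the 52.7% decrease: £295.00466 × 0.473 = £139.53720418.
After the 26% decrease: £139.53720418 × 0.74 = £103.2575310932 ≈ £103.26.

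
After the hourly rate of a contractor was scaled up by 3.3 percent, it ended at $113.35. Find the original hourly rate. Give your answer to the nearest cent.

$109.73

The overall multiplier applied was 1.033.
So the original hourly rate was $113.35 ÷ 1.033 ≈ $109.73.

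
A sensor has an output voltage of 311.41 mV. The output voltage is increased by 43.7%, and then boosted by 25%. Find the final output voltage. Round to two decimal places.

559.37 mV

After the 43.7% increase: 311.41 × 1.437 = 447.49617.
25% increase: 447.49617 × 1.25 = 559.3702125 ≈ 559.37.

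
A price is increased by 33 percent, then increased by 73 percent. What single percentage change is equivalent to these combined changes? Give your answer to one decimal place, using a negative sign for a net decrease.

130.1%

The combined multiplier is 1.33 × 1.73 = 2.3009.
That corresponds to an increase of 130.1%.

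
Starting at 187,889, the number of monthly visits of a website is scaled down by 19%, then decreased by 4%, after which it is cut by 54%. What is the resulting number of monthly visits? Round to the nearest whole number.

After the 19% decrease: 187,889 × 0.81 = 152190.09.
Apply the 4% decrease: 152190.09 × 0.96 = 146102.4864.
Apply the 54% decrease: 146102.4864 × 0.46 = 67207.143744 ≈ 67,207.

67,207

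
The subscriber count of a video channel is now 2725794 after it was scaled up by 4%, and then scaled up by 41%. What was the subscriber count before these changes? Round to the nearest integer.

1858834

Undoing the 41% increase: 2725794 ÷ 1.41 ≈ 1933187.234043.
Undoing the 4% increase: 1933187.234043 ÷ 1.04 ≈ 1858834.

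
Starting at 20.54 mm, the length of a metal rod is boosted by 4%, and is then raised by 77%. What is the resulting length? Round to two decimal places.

4% increase: 20.54 × 1.04 = 21.3616.
77% increase: 21.3616 × 1.77 = 37.810032 ≈ 37.81.

37.81 mm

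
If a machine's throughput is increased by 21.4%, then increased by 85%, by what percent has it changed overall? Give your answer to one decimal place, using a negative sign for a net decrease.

124.6%

The combined multiplier is 1.214 × 1.85 = 2.2459.
That corresponds to an increase of 124.6%.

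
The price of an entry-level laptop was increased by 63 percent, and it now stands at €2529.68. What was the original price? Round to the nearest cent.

€1551.95

The overall multiplier applied was 1.63.
So the original price was €2529.68 ÷ 1.63 ≈ €1551.95.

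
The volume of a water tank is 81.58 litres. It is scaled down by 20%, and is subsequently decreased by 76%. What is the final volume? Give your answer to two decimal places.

After the 20% decrease: 81.58 × 0.8 = 65.264.
76% decrease: 65.264 × 0.24 = 15.66336 ≈ 15.66.

15.66 litres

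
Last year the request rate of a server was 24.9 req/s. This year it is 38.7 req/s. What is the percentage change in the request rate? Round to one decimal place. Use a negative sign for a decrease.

Change: 38.7 − 24.9 = 13.8.
Relative to the original: 13.8 ÷ 24.9 ≈ 55.4%.

55.4%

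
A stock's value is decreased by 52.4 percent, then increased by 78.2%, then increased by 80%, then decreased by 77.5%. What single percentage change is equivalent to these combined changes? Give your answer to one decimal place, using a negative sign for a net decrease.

-65.6%

The combined multiplier is 0.476 × 1.782 × 1.8 × 0.225 = 0.34353396.
That corresponds to a decrease of 65.6%.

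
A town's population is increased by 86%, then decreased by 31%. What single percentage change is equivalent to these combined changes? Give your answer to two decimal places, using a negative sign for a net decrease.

The combined multiplier is 1.86 × 0.69 = 1.2834.
That corresponds to an increase of 28.34%.

28.34%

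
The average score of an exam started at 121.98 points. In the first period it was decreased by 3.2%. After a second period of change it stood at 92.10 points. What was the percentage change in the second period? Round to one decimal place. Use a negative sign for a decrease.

After the first period: 121.98 × 0.968 = 118.07664.
Second-period multiplier: 92.10 ÷ 118.07664 ≈ 0.78.
That is a change of -22.0%.

-22.0%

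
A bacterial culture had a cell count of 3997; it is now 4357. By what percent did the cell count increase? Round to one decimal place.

9.0%

Change: 4357 − 3997 = 360.
Relative to the original: 360 ÷ 3997 ≈ 9.0%.
So the cell count increased by 9.0%.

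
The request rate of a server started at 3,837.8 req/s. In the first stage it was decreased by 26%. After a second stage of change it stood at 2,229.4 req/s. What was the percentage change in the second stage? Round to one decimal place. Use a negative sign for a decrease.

-21.5%

After the first stage: 3,837.8 × 0.74 = 2839.972.
Second-stage multiplier: 2,229.4 ÷ 2839.972 ≈ 0.78501.
That is a change of -21.5%.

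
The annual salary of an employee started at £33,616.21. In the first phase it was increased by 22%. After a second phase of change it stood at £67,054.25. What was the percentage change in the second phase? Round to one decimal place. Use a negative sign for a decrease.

After the first phase: £33,616.21 × 1.22 = £41011.7762.
Second-phase multiplier: £67,054.25 ÷ £41011.7762 ≈ 1.635.
That is a change of 63.5%.

63.5%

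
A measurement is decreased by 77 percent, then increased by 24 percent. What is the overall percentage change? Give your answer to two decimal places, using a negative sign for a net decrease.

-71.48%

The combined multiplier is 0.23 × 1.24 = 0.2852.
That corresponds to a decrease of 71.48%.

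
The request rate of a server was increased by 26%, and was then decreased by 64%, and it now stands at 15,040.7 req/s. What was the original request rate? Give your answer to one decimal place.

33,158.5 req/s

Undoing the 64% decrease: 15,040.7 ÷ 0.36 ≈ 41779.722222.
Undoing the 26% increase: 41779.722222 ÷ 1.26 ≈ 33,158.5 req/s.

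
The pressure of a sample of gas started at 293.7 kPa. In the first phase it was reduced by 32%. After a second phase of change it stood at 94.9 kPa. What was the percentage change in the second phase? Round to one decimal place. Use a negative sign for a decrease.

-52.5%

After the first phase: 293.7 × 0.68 = 199.716.
Second-phase multiplier: 94.9 ÷ 199.716 ≈ 0.47517.
That is a change of -52.5%.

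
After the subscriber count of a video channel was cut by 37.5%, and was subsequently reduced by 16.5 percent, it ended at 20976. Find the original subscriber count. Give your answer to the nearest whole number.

40194

The overall multiplier applied was 0.625 × 0.835 = 0.521875.
So the original subscriber count was 20976 ÷ 0.521875 ≈ 40194.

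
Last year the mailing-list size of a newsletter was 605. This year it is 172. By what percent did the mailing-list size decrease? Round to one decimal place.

71.6%

Change: 172 − 605 = -433.
Relative to the original: -433 ÷ 605 ≈ -71.6%.
So the mailing-list size decreased by 71.6%.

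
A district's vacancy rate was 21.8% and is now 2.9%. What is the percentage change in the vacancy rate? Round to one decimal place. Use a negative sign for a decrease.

-86.7%

The change is 2.9 − 21.8 = -18.9 percentage points.
Relative to the original 21.8%, that is -18.9 ÷ 21.8 ≈ -86.7%.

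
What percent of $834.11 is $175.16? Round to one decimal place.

$175.16 ÷ $834.11 ≈ 21.0%.

21.0%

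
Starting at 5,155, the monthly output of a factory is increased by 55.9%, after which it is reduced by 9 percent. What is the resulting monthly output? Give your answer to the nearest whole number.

Each change multiplies by a factor: 1.559 × 0.91 = 1.41869.
5,155 × 1.41869 = 7313.34695 ≈ 7,313.

7,313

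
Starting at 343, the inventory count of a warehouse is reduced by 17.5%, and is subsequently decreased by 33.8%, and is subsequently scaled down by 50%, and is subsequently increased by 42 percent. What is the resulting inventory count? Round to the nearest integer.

Each change multiplies by a factor: 0.825 × 0.662 × 0.5 × 1.42 = 0.3877665.
343 × 0.3877665 = 133.0039095 ≈ 133.

133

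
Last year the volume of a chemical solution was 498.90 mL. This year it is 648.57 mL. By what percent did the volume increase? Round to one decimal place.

Change: 648.57 − 498.90 = 149.67.
Relative to the original: 149.67 ÷ 498.90 = 30.0%.
So the volume increased by 30.0%.

30.0%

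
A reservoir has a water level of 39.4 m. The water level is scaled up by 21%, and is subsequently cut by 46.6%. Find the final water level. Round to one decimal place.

25.5 m

21% increase: 39.4 × 1.21 = 47.674.
Apply the 46.6% decrease: 47.674 × 0.534 = 25.457916 ≈ 25.5.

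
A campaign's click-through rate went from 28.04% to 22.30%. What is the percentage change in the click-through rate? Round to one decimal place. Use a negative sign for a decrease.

-20.5%

The change is 22.30 − 28.04 = -5.74 percentage points.
Relative to the original 28.04%, that is -5.74 ÷ 28.04 ≈ -20.5%.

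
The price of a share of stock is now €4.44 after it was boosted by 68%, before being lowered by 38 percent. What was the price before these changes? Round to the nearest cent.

€4.26

Undoing the 38% decrease: €4.44 ÷ 0.62 ≈ €7.16129.
Undoing the 68% increase: €7.16129 ÷ 1.68 ≈ €4.26.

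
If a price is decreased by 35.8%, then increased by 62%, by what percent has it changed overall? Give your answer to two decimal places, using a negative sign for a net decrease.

4.00%

The combined multiplier is 0.642 × 1.62 = 1.04004.
That corresponds to an increase of 4.00%.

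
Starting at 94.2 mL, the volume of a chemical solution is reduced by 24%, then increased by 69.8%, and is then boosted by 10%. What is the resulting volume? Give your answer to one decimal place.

133.7 mL

Each change multiplies by a factor: 0.76 × 1.698 × 1.1 = 1.419528.
94.2 × 1.419528 = 133.7195376 ≈ 133.7.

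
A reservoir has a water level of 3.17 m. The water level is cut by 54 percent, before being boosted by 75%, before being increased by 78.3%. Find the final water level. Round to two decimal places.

Each change multiplies by a factor: 0.46 × 1.75 × 1.783 = 1.435315.
3.17 × 1.435315 = 4.54994855 ≈ 4.55.

4.55 m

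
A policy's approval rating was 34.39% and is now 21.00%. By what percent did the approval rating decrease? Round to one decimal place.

The change is 21.00 − 34.39 = -13.39 percentage points.
Relative to the original 34.39%, that is -13.39 ÷ 34.39 ≈ -38.9%.
So the approval rating fell by 38.9%.

38.9%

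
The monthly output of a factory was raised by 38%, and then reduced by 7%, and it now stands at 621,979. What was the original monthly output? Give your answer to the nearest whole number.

The overall multiplier applied was 1.38 × 0.93 = 1.2834.
So the original monthly output was 621,979 ÷ 1.2834 ≈ 484,634.

484,634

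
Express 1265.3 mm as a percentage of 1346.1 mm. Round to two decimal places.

94.00%

1265.3 mm ÷ 1346.1 mm ≈ 94.00%.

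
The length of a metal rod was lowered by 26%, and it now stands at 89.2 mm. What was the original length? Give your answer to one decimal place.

120.5 mm

The overall multiplier applied was 0.74.
So the original length was 89.2 ÷ 0.74 ≈ 120.5 mm.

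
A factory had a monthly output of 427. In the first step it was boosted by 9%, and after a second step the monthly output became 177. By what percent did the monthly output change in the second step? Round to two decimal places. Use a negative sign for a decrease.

After the first step: 427 × 1.09 = 465.43.
Second-step multiplier: 177 ÷ 465.43 ≈ 0.380293.
That is a change of -61.97%.

-61.97%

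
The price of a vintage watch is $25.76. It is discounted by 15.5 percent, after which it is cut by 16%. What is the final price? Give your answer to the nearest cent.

$18.28

Each change multiplies by a factor: 0.845 × 0.84 = 0.7098.
$25.76 × 0.7098 = $18.284448 ≈ $18.28.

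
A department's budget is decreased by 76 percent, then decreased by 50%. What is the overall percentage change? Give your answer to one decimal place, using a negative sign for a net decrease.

A 76% decrease multiplies by 0.24.
Then a 50% decrease: 0.24 × 0.5 = 0.12.
Overall factor 0.12, i.e. -88.0%.

-88.0%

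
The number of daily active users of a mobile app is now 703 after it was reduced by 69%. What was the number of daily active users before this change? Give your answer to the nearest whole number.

The overall multiplier applied was 0.31.
So the original number of daily active users was 703 ÷ 0.31 ≈ 2,268.

2,268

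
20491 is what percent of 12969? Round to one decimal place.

158.0%

20491 ÷ 12969 ≈ 158.0%.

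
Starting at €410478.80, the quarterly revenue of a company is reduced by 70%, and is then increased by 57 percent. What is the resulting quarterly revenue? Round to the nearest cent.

€193335.51

70% decrease: €410478.80 × 0.3 = €123143.64.
57% increase: €123143.64 × 1.57 = €193335.5148 ≈ €193335.51.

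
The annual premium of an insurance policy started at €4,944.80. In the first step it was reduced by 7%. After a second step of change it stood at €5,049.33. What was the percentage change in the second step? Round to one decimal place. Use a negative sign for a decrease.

9.8%

After the first step: €4,944.80 × 0.93 = €4598.664.
Second-step multiplier: €5,049.33 ÷ €4598.664 ≈ 1.098.
That is a change of 9.8%.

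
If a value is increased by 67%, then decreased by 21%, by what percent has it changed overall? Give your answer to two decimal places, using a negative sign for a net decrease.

A 67% increase multiplies by 1.67.
Then a 21% decrease: 1.67 × 0.79 = 1.3193.
Overall factor 1.3193, i.e. 31.93%.

31.93%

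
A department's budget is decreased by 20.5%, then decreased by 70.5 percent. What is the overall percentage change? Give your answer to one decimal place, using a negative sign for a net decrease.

-76.5%

A 20.5% decrease multiplies by 0.795.
Then a 70.5% decrease: 0.795 × 0.295 = 0.234525.
Overall factor 0.234525, i.e. -76.5%.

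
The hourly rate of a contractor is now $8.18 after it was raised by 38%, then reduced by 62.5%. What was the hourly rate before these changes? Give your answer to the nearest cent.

$15.81

The overall multiplier applied was 1.38 × 0.375 = 0.5175.
So the original hourly rate was $8.18 ÷ 0.5175 ≈ $15.81.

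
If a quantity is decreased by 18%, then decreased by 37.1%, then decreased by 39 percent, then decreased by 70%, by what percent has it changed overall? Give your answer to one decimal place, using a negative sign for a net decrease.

-90.6%

An 18% decrease multiplies by 0.82.
Then a 37.1% decrease: 0.82 × 0.629 = 0.51578.
Then a 39% decrease: 0.51578 × 0.61 = 0.3146258.
Then a 70% decrease: 0.3146258 × 0.3 = 0.09438774.
Overall factor 0.09438774, i.e. -90.6%.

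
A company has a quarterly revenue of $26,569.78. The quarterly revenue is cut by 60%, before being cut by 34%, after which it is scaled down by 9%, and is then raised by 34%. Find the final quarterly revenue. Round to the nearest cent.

Apply the 60% decrease: $26,569.78 × 0.4 = $10627.912.
After the 34% decrease: $10627.912 × 0.66 = $7014.42192.
After the 9% decrease: $7014.42192 × 0.91 = $6383.1239472.
34% increase: $6383.1239472 × 1.34 = $8553.386089248 ≈ $8,553.39.

$8,553.39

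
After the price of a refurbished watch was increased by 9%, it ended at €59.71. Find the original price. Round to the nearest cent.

€54.78

The overall multiplier applied was 1.09.
So the original price was €59.71 ÷ 1.09 ≈ €54.78.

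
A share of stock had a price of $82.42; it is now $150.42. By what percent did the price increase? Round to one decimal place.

Change: $150.42 − $82.42 = $68.00.
Relative to the original: $68.00 ÷ $82.42 ≈ 82.5%.
So the price increased by 82.5%.

82.5%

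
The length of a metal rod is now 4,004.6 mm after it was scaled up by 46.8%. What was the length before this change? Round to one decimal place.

The overall multiplier applied was 1.468.
So the original length was 4,004.6 ÷ 1.468 ≈ 2,727.9 mm.

2,727.9 mm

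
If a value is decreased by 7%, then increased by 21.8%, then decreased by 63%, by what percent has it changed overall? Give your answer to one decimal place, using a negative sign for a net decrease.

-58.1%

The combined multiplier is 0.93 × 1.218 × 0.37 = 0.4191138.
That corresponds to a decrease of 58.1%.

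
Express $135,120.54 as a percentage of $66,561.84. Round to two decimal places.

203.00%

$135,120.54 ÷ $66,561.84 ≈ 203.00%.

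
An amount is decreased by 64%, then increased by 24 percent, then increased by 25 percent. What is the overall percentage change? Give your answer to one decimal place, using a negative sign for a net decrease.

A 64% decrease multiplies by 0.36.
Then a 24% increase: 0.36 × 1.24 = 0.4464.
Then a 25% increase: 0.4464 × 1.25 = 0.558.
Overall factor 0.558, i.e. -44.2%.

-44.2%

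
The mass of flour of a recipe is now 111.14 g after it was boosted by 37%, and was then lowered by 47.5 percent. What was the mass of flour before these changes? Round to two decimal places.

Undoing the 47.5% decrease: 111.14 ÷ 0.525 ≈ 211.695238.
Undoing the 37% increase: 211.695238 ÷ 1.37 ≈ 154.52 g.

154.52 g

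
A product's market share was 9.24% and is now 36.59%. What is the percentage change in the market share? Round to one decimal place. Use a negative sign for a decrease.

The change is 36.59 − 9.24 = 27.35 percentage points.
Relative to the original 9.24%, that is 27.35 ÷ 9.24 ≈ 296.0%.

296.0%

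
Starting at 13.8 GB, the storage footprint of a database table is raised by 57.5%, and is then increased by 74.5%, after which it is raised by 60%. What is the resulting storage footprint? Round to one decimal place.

60.7 GB

After the 57.5% increase: 13.8 × 1.575 = 21.735.
Apply the 74.5% increase: 21.735 × 1.745 = 37.927575.
After the 60% increase: 37.927575 × 1.6 = 60.68412 ≈ 60.7.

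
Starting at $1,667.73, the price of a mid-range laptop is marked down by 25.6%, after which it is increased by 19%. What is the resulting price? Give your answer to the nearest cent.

Each change multiplies by a factor: 0.744 × 1.19 = 0.88536.
$1,667.73 × 0.88536 = $1476.5414328 ≈ $1,476.54.

$1,476.54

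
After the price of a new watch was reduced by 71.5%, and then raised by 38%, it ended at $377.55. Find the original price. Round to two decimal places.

$959.95

The overall multiplier applied was 0.285 × 1.38 = 0.3933.
So the original price was $377.55 ÷ 0.3933 ≈ $959.95.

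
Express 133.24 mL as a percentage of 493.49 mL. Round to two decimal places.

133.24 mL ÷ 493.49 mL ≈ 27.00%.

27.00%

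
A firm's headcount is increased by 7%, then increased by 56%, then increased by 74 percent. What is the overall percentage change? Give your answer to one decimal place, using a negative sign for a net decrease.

The combined multiplier is 1.07 × 1.56 × 1.74 = 2.904408.
That corresponds to an increase of 190.4%.

190.4%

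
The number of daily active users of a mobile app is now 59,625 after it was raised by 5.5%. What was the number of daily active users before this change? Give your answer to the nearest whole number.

The overall multiplier applied was 1.055.
So the original number of daily active users was 59,625 ÷ 1.055 ≈ 56,517.

56,517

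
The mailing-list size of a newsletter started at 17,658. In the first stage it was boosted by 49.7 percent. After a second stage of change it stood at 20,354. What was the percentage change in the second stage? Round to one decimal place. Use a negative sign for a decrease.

-23.0%

After the first stage: 17,658 × 1.497 = 26434.026.
Second-stage multiplier: 20,354 ÷ 26434.026 ≈ 0.76999.
That is a change of -23.0%.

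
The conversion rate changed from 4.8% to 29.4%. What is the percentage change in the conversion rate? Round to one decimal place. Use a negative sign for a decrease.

512.5%

The change is 29.4 − 4.8 = 24.6 percentage points.
Relative to the original 4.8%, that is 24.6 ÷ 4.8 = 512.5%.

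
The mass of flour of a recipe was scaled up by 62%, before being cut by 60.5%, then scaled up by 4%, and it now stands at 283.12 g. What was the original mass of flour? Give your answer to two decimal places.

425.43 g

The overall multiplier applied was 1.62 × 0.395 × 1.04 = 0.665496.
So the original mass of flour was 283.12 ÷ 0.665496 ≈ 425.43 g.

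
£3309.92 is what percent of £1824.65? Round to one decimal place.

£3309.92 ÷ £1824.65 ≈ 181.4%.

181.4%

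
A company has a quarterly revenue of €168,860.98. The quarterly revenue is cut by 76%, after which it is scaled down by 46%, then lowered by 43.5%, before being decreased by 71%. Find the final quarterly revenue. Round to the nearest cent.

€3,585.76

Each change multiplies by a factor: 0.24 × 0.54 × 0.565 × 0.29 = 0.02123496.
€168,860.98 × 0.02123496 = €3585.7561558608 ≈ €3,585.76.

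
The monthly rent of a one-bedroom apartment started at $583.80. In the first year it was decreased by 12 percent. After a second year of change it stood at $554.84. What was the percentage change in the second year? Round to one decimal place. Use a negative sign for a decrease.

After the first year: $583.80 × 0.88 = $513.744.
Second-year multiplier: $554.84 ÷ $513.744 ≈ 1.07999.
That is a change of 8.0%.

8.0%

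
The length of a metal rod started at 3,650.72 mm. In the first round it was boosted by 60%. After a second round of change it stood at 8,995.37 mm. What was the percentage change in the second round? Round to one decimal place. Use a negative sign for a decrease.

After the first round: 3,650.72 × 1.6 = 5841.152.
Second-round multiplier: 8,995.37 ÷ 5841.152 ≈ 1.54.
That is a change of 54.0%.

54.0%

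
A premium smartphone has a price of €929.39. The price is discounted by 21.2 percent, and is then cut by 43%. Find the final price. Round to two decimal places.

Each change multiplies by a factor: 0.788 × 0.57 = 0.44916.
€929.39 × 0.44916 = €417.4448124 ≈ €417.44.

€417.44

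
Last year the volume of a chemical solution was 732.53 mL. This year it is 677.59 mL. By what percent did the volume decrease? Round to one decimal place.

Change: 677.59 − 732.53 = -54.94.
Relative to the original: -54.94 ÷ 732.53 ≈ -7.5%.
So the volume decreased by 7.5%.

7.5%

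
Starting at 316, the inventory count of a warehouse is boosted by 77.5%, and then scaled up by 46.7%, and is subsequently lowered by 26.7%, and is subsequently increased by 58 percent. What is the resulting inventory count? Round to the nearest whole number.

953

Each change multiplies by a factor: 1.775 × 1.467 × 0.733 × 1.58 = 3.0157096995.
316 × 3.0157096995 = 952.964265042 ≈ 953.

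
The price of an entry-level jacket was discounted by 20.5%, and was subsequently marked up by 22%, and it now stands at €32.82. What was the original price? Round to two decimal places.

The overall multiplier applied was 0.795 × 1.22 = 0.9699.
So the original price was €32.82 ÷ 0.9699 ≈ €33.84.

€33.84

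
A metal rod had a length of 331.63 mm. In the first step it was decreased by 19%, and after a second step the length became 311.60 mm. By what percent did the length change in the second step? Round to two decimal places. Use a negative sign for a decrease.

16.00%

After the first step: 331.63 × 0.81 = 268.6203.
Second-step multiplier: 311.60 ÷ 268.6203 ≈ 1.160002.
That is a change of 16.00%.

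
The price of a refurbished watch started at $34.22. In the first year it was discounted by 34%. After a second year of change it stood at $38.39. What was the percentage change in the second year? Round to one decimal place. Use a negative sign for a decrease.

70.0%

After the first year: $34.22 × 0.66 = $22.5852.
Second-year multiplier: $38.39 ÷ $22.5852 ≈ 1.69979.
That is a change of 70.0%.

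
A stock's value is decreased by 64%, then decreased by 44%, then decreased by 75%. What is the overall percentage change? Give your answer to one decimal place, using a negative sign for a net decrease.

-95.0%

A 64% decrease multiplies by 0.36.
Then a 44% decrease: 0.36 × 0.56 = 0.2016.
Then a 75% decrease: 0.2016 × 0.25 = 0.0504.
Overall factor 0.0504, i.e. -95.0%.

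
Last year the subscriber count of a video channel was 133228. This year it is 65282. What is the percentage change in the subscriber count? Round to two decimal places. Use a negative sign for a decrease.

Change: 65282 − 133228 = -67946.
Relative to the original: -67946 ÷ 133228 ≈ -51.00%.

-51.00%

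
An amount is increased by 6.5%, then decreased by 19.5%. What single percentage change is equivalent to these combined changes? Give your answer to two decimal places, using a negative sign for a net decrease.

A 6.5% increase multiplies by 1.065.
Then a 19.5% decrease: 1.065 × 0.805 = 0.857325.
Overall factor 0.857325, i.e. -14.27%.

-14.27%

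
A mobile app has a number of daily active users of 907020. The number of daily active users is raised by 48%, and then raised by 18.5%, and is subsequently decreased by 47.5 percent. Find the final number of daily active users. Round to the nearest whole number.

835134

Each change multiplies by a factor: 1.48 × 1.185 × 0.525 = 0.920745.
907020 × 0.920745 = 835134.1299 ≈ 835134.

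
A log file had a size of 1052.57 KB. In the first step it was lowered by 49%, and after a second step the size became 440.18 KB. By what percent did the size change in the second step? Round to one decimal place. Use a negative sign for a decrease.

-18.0%

After the first step: 1052.57 × 0.51 = 536.8107.
Second-step multiplier: 440.18 ÷ 536.8107 ≈ 0.81999.
That is a change of -18.0%.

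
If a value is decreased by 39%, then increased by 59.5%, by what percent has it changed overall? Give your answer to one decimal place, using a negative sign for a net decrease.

The combined multiplier is 0.61 × 1.595 = 0.97295.
That corresponds to a decrease of 2.7%.

-2.7%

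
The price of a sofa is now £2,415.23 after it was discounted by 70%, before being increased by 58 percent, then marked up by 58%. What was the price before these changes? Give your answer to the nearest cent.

Undoing the 58% increase: £2,415.23 ÷ 1.58 ≈ £1528.626582.
Undoing the 58% increase: £1528.626582 ÷ 1.58 ≈ £967.485178.
Undoing the 70% decrease: £967.485178 ÷ 0.3 ≈ £3,224.95.

£3,224.95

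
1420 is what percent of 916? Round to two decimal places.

1420 ÷ 916 ≈ 155.02%.

155.02%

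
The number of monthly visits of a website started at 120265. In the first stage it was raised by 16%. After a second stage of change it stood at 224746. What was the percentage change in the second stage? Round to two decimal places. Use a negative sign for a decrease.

After the first stage: 120265 × 1.16 = 139507.4.
Second-stage multiplier: 224746 ÷ 139507.4 ≈ 1.610997.
That is a change of 61.10%.

61.10%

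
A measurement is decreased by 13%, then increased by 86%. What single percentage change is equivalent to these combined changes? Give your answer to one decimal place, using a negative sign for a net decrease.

A 13% decrease multiplies by 0.87.
Then an 86% increase: 0.87 × 1.86 = 1.6182.
Overall factor 1.6182, i.e. 61.8%.

61.8%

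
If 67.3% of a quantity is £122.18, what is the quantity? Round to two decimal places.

£122.18 ÷ 0.673 ≈ £181.55.

£181.55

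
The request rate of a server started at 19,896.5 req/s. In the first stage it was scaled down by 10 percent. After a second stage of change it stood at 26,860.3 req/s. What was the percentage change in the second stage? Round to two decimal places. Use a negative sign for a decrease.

50.00%

After the first stage: 19,896.5 × 0.9 = 17906.85.
Second-stage multiplier: 26,860.3 ÷ 17906.85 ≈ 1.500001.
That is a change of 50.00%.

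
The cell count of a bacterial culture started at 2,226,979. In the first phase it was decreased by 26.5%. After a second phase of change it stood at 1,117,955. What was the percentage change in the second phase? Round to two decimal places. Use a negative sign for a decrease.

After the first phase: 2,226,979 × 0.735 = 1636829.565.
Second-phase multiplier: 1,117,955 ÷ 1636829.565 ≈ 0.683.
That is a change of -31.70%.

-31.70%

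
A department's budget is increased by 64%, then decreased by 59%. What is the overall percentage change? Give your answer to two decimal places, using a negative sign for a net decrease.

A 64% increase multiplies by 1.64.
Then a 59% decrease: 1.64 × 0.41 = 0.6724.
Overall factor 0.6724, i.e. -32.76%.

-32.76%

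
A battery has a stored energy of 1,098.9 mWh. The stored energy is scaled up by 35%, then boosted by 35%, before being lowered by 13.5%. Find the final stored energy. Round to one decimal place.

Each change multiplies by a factor: 1.35 × 1.35 × 0.865 = 1.5764625.
1,098.9 × 1.5764625 = 1732.37464125 ≈ 1,732.4.

1,732.4 mWh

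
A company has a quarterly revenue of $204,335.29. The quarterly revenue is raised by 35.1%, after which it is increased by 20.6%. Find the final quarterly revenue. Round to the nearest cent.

Each change multiplies by a factor: 1.351 × 1.206 = 1.629306.
$204,335.29 × 1.629306 = $332924.71400874 ≈ $332,924.71.

$332,924.71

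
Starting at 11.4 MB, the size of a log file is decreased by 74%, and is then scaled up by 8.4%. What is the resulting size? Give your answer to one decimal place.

3.2 MB

Each change multiplies by a factor: 0.26 × 1.084 = 0.28184.
11.4 × 0.28184 = 3.212976 ≈ 3.2.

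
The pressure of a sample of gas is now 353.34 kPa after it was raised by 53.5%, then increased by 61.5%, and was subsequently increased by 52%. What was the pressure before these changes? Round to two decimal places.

93.77 kPa

Undoing the 52% increase: 353.34 ÷ 1.52 ≈ 232.460526.
Undoing the 61.5% increase: 232.460526 ÷ 1.615 ≈ 143.938406.
Undoing the 53.5% increase: 143.938406 ÷ 1.535 ≈ 93.77 kPa.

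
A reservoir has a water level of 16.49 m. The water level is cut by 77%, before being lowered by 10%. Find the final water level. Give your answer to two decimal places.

3.41 m

77% decrease: 16.49 × 0.23 = 3.7927.
Apply the 10% decrease: 3.7927 × 0.9 = 3.41343 ≈ 3.41.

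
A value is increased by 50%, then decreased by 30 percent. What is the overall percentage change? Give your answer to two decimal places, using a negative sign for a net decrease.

A 50% increase multiplies by 1.5.
Then a 30% decrease: 1.5 × 0.7 = 1.05.
Overall factor 1.05, i.e. 5.00%.

5.00%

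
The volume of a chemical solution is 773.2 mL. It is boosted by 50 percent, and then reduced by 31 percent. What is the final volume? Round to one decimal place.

800.3 mL

Apply the 50% increase: 773.2 × 1.5 = 1159.8.
After the 31% decrease: 1159.8 × 0.69 = 800.262 ≈ 800.3.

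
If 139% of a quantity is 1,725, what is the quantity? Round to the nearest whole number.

1,241

1,725 ÷ 1.39 ≈ 1,241.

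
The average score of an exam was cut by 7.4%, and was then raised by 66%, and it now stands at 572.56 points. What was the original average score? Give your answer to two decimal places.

372.48 points

Undoing the 66% increase: 572.56 ÷ 1.66 ≈ 344.915663.
Undoing the 7.4% decrease: 344.915663 ÷ 0.926 ≈ 372.48 points.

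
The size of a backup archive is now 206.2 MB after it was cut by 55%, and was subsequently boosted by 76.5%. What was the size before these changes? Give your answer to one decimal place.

Undoing the 76.5% increase: 206.2 ÷ 1.765 ≈ 116.827195.
Undoing the 55% decrease: 116.827195 ÷ 0.45 ≈ 259.6 MB.

259.6 MB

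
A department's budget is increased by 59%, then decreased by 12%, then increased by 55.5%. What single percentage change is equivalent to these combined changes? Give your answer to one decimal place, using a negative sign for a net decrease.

117.6%

A 59% increase multiplies by 1.59.
Then a 12% decrease: 1.59 × 0.88 = 1.3992.
Then a 55.5% increase: 1.3992 × 1.555 = 2.175756.
Overall factor 2.175756, i.e. 117.6%.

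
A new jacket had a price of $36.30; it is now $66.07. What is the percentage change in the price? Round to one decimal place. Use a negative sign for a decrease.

Change: $66.07 − $36.30 = $29.77.
Relative to the original: $29.77 ÷ $36.30 ≈ 82.0%.

82.0%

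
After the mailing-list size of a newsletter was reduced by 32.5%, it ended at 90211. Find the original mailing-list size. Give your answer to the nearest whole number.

133646

The overall multiplier applied was 0.675.
So the original mailing-list size was 90211 ÷ 0.675 ≈ 133646.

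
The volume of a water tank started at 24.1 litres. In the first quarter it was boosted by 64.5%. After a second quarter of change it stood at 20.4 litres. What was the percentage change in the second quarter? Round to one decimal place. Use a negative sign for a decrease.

-48.5%

After the first quarter: 24.1 × 1.645 = 39.6445.
Second-quarter multiplier: 20.4 ÷ 39.6445 ≈ 0.51457.
That is a change of -48.5%.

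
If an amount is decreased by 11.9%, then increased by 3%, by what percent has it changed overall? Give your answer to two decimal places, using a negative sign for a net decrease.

The combined multiplier is 0.881 × 1.03 = 0.90743.
That corresponds to a decrease of 9.26%.

-9.26%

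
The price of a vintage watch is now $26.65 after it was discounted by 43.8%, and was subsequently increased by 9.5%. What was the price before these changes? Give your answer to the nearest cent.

The overall multiplier applied was 0.562 × 1.095 = 0.61539.
So the original price was $26.65 ÷ 0.61539 ≈ $43.31.

$43.31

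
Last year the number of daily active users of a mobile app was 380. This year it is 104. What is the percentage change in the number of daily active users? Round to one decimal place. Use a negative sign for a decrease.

Change: 104 − 380 = -276.
Relative to the original: -276 ÷ 380 ≈ -72.6%.

-72.6%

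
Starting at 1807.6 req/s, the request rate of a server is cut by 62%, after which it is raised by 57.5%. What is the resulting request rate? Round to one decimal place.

62% decrease: 1807.6 × 0.38 = 686.888.
Apply the 57.5% increase: 686.888 × 1.575 = 1081.8486 ≈ 1081.8.

1081.8 req/s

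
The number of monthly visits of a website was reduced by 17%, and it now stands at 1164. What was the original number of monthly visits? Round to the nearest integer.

The overall multiplier applied was 0.83.
So the original number of monthly visits was 1164 ÷ 0.83 ≈ 1402.

1402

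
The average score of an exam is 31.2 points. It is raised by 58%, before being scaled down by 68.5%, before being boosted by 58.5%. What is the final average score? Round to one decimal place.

After the 58% increase: 31.2 × 1.58 = 49.296.
68.5% decrease: 49.296 × 0.315 = 15.52824.
Apply the 58.5% increase: 15.52824 × 1.585 = 24.6122604 ≈ 24.6.

24.6 points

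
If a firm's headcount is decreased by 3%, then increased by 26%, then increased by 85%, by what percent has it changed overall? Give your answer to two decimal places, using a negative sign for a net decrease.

126.11%

The combined multiplier is 0.97 × 1.26 × 1.85 = 2.26107.
That corresponds to an increase of 126.11%.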